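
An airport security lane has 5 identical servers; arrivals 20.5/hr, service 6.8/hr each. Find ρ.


ρ = λ/(cμ) = 20.5/(5·6.8) = 20.5/34.00 = 0.6029

Final: 0.6029


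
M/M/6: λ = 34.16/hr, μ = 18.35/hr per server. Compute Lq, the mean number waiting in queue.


a = λ/μ = 1.8616; ρ = a/6 = 0.3103
P₀ = 0.155278
Lq = P₀·a^c·ρ / (c!·(1−ρ)²) = 0.155278·41.61892·0.3103/(720·0.47574)
= 0.005854

Final: 0.005854


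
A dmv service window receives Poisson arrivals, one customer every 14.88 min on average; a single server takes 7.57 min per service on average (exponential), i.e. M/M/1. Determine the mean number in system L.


λ = 60/14.88 = 4.0323 /hr
μ = 60/7.57 = 7.9260 /hr
ρ = λ/μ = 4.0323/7.9260 = 0.5087
L = ρ/(1−ρ) = 0.5087/0.4913 = 1.0356

Final: 1.0356


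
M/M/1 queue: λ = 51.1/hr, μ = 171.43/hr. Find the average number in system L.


ρ = λ/μ = 51.1/171.43 = 0.2981
L = ρ/(1−ρ) = 0.2981/(1 − 0.2981) = 0.2981/0.7019 = 0.4247

Final: 0.4247


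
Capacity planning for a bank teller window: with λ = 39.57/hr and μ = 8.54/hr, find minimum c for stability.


Stability requires cμ > λ ⇔ c > λ/μ.
λ/μ = 39.57/8.54 = 4.6335
Minimum integer c = ⌊4.6335⌋ + 1 = 5
Check: 5·8.54 = 42.70 > 39.57, while 4·8.54 = 34.16 ≤ 39.57

Final: 5 servers


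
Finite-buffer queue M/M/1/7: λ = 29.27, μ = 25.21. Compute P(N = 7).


ρ = λ/μ = 29.27/25.21 = 1.1610
P_K = (1−ρ)ρ^K/(1−ρ^(K+1)) = (-0.1610·2.844128)/(1 − 3.302167)
= -0.458039/-2.302167 = 0.198960

Final: 0.198960


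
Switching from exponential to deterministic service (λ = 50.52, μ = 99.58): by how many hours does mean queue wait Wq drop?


ρ = 50.52/99.58 = 0.5073
Wq(M/M/1) = ρ/(μ−λ) = 0.5073/49.06 = 0.01034 hr
Wq(M/D/1) = ρ/(2(μ−λ)) = 0.005171 hr
Savings = 0.01034 − 0.005171 = 0.005171 hr

Final: 0.005171 hr


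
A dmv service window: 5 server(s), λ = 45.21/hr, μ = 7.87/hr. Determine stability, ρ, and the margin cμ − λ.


Total capacity cμ = 5·7.87 = 39.35/hr
ρ = λ/(cμ) = 45.21/39.35 = 1.1489
Stable ⇔ ρ < 1: NO
Spare capacity = cμ − λ = 39.35 − 45.21 = -5.86/hr

Final: ρ = 1.1489; unstable; margin = -5.86/hr


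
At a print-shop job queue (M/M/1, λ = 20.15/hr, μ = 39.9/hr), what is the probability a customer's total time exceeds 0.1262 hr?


W ~ Exponential(μ−λ) for M/M/1.
μ − λ = 39.9 − 20.15 = 19.7500
P(W > t) = e^{−(μ−λ)t} = e^{−2.4925} = 0.082707

Final: 0.082707


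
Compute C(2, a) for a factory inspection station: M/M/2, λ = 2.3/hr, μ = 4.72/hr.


a = λ/μ = 0.4873; ρ = a/2 = 0.2436
P₀ = 0.608177 (from M/M/c formula)
C(c,a) = [a^c/(c!(1−ρ))]·P₀ = [0.23745/(2·0.7564)]·0.608177
= 0.15697·0.608177 = 0.095465

Final: 0.095465


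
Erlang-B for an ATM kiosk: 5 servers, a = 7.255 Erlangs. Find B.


B(c,a) = (a^c/c!) / Σ_{k=0}^{c} a^k/k!
a^5/5! = 167.496539
Σ terms (k=0..5): 1.00000 + 7.25500 + 26.31751 + 63.64452 + 115.43524 + 167.49654 = 381.148813
B = 167.496539/381.148813 = 0.439452

Final: 0.439452


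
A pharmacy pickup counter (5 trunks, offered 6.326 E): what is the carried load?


B(5,6.326) = 0.382563 (Erlang-B)
Carried load = a(1 − B) = 6.326·(1 − 0.382563) = 6.326·0.617437 = 3.9059 E

Final: 3.9059 Erlangs


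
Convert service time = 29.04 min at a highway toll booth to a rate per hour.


μ = 1/(service time) in consistent units.
1 hour = 60 min, so μ = 60/29.04 = 2.0661 per hour

Final: 2.0661 /hr


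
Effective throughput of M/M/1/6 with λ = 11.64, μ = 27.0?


ρ = 0.4311; P_K = (1−ρ)ρ^6/(1−ρ^7) = 0.003662
λ_eff = λ(1 − P_K) = 11.64·(1 − 0.003662) = 11.64·0.996338 = 11.5974 /hr

Final: 11.5974 /hr


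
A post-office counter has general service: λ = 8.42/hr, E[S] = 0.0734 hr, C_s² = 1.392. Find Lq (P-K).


ρ = λ·E[S] = 8.42·0.0734 = 0.6180
Lq = ρ²(1+C_s²)/(2(1−ρ)) = 0.3820·(1+1.392)/(2·0.3820)
= 0.3820·2.3920/0.7639 = 1.19596

Final: 1.19596


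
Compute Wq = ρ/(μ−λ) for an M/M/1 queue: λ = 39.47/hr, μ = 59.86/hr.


ρ = 39.47/59.86 = 0.6594
Wq = ρ/(μ−λ) = 0.6594/(59.86 − 39.47) = 0.6594/20.39 = 0.03234 hr

Final: 0.03234 hr


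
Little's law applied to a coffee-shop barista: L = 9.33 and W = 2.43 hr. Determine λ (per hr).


λ = L/W = 9.33/2.43 = 3.8395 /hr

Final: 3.8395 /hr


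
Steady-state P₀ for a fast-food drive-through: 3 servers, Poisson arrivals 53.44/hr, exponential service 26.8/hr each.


a = λ/μ = 53.44/26.8 = 1.9940; ρ = a/c = 0.6647
Σ_{k=0}^{2} a^k/k! (terms k=0..2) = 1.00000 + 1.99403 + 1.98808 = 4.98211
Tail: a^3/(3!(1−ρ)) = 7.92857/(6·0.3353) = 3.94076
P₀ = 1/(4.98211 + 3.94076) = 1/8.92287 = 0.112072

Final: 0.112072


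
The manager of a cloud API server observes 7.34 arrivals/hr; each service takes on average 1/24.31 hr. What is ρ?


ρ = λ/μ = 7.34/24.31 = 0.3019

Final: 0.3019


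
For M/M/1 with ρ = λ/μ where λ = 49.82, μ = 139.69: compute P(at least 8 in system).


ρ = 49.82/139.69 = 0.3566
P(N ≥ n) = ρ^n = 0.3566^8 = 0.0002618

Final: 0.0002618


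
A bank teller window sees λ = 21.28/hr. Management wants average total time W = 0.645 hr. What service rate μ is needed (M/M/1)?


W = 1/(μ−λ) ⇒ μ − λ = 1/W = 1/0.645 = 1.5504
μ = λ + 1/W = 21.28 + 1.5504 = 22.8304 per hr

Final: 22.8304 /hr


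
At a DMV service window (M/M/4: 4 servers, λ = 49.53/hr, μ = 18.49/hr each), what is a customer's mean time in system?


a = 2.6787; ρ = 0.6697; P₀ = 0.058944
Lq = P₀·a^c·ρ/(c!(1−ρ)²) = 0.77619
Wq = Lq/λ = 0.77619/49.53 = 0.01567 hr
W = Wq + 1/μ = 0.01567 + 0.05408 = 0.06975 hr

Final: 0.06975 hr


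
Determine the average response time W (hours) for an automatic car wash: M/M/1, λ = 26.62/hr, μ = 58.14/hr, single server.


W = 1/(μ−λ) = 1/(58.14 − 26.62) = 1/31.52 = 0.03173 hr

Final: 0.03173 hr


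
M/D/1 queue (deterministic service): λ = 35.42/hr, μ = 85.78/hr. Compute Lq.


ρ = 35.42/85.78 = 0.4129
M/D/1: Lq = ρ²/(2(1−ρ)) = 0.1705/(2·0.5871) = 0.14521

Final: 0.14521


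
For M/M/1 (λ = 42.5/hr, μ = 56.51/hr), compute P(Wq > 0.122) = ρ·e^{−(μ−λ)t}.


ρ = 42.5/56.51 = 0.7521
P(Wq > t) = ρ·e^{−(μ−λ)t} = 0.7521·e^{−1.7092}
= 0.7521·0.181007 = 0.136132

Final: 0.136132


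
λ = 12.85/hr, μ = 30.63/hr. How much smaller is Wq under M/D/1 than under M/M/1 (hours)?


ρ = 12.85/30.63 = 0.4195
Wq(M/M/1) = ρ/(μ−λ) = 0.4195/17.78 = 0.02360 hr
Wq(M/D/1) = ρ/(2(μ−λ)) = 0.01180 hr
Savings = 0.02360 − 0.01180 = 0.01180 hr

Final: 0.01180 hr


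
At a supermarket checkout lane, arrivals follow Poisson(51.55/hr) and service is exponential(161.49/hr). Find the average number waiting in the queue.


ρ = 51.55/161.49 = 0.3192
Lq = ρ²/(1−ρ) = 0.1019/0.6808 = 0.1497

Final: 0.1497


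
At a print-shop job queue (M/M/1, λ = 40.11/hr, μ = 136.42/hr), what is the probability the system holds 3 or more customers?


ρ = 40.11/136.42 = 0.2940
P(N ≥ n) = ρ^n = 0.2940^3 = 0.025417

Final: 0.025417


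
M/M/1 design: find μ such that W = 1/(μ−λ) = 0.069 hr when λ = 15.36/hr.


W = 1/(μ−λ) ⇒ μ − λ = 1/W = 1/0.069 = 14.4928
μ = λ + 1/W = 15.36 + 14.4928 = 29.8528 per hr

Final: 29.8528 /hr


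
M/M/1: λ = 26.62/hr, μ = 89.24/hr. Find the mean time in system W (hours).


W = 1/(μ−λ) = 1/(89.24 − 26.62) = 1/62.62 = 0.01597 hr

Final: 0.01597 hr


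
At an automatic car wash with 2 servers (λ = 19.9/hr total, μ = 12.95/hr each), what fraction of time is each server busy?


ρ = λ/(cμ) = 19.9/(2·12.95) = 19.9/25.90 = 0.7683

Final: 0.7683


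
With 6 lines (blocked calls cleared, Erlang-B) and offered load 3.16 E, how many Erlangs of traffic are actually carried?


B(6,3.16) = 0.061257 (Erlang-B)
Carried load = a(1 − B) = 3.16·(1 − 0.061257) = 3.16·0.938743 = 2.9664 E

Final: 2.9664 Erlangs


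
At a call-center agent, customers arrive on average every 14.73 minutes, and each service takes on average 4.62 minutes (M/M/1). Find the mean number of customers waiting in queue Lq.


λ = 60/14.73 = 4.0733 /hr
μ = 60/4.62 = 12.9870 /hr
ρ = λ/μ = 4.0733/12.9870 = 0.3136
Lq = ρ²/(1−ρ) = 0.09837/0.6864 = 0.1433

Final: 0.1433


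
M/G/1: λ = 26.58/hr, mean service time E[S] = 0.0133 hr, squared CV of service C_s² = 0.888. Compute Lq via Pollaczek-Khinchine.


ρ = λ·E[S] = 26.58·0.0133 = 0.3535
Lq = ρ²(1+C_s²)/(2(1−ρ)) = 0.1250·(1+0.888)/(2·0.6465)
= 0.1250·1.8880/1.2930 = 0.18248

Final: 0.18248


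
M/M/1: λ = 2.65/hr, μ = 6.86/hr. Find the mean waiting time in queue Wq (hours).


ρ = 2.65/6.86 = 0.3863
Wq = ρ/(μ−λ) = 0.3863/(6.86 − 2.65) = 0.3863/4.21 = 0.09176 hr

Final: 0.09176 hr


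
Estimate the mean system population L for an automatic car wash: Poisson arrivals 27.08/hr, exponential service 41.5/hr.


ρ = λ/μ = 27.08/41.5 = 0.6525
L = ρ/(1−ρ) = 0.6525/(1 − 0.6525) = 0.6525/0.3475 = 1.8779

Final: 1.8779


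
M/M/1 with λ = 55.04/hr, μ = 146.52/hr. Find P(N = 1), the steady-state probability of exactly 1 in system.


ρ = 55.04/146.52 = 0.3756
P_n = (1−ρ)·ρ^n = (1 − 0.3756)·0.3756^1 = 0.6244·0.375648 = 0.234537

Final: 0.234537


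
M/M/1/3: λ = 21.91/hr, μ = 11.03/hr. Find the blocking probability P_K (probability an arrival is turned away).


ρ = λ/μ = 21.91/11.03 = 1.9864
P_K = (1−ρ)ρ^K/(1−ρ^(K+1)) = (-0.9864·7.837916)/(1 − 15.569242)
= -7.731326/-14.569242 = 0.530661

Final: 0.530661


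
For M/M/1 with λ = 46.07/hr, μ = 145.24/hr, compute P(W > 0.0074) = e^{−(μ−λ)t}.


W ~ Exponential(μ−λ) for M/M/1.
μ − λ = 145.24 − 46.07 = 99.1700
P(W > t) = e^{−(μ−λ)t} = e^{−0.7339} = 0.480053

Final: 0.480053


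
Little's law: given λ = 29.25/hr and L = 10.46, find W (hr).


W = L/λ = 10.46/29.25 = 0.3576 hr

Final: 0.3576 hr


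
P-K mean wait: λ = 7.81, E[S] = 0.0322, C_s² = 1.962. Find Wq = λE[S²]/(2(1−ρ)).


ρ = λ·E[S] = 7.81·0.0322 = 0.2515
E[S²] = E[S]²(1+C_s²) = 0.0322²·(1+1.962) = 0.003071
Wq = λ·E[S²]/(2(1−ρ)) = 7.81·0.003071/(2·0.7485) = 0.01602 hr

Final: 0.01602 hr


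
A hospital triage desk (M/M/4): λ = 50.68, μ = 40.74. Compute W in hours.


a = 1.2440; ρ = 0.3110; P₀ = 0.287076
Lq = P₀·a^c·ρ/(c!(1−ρ)²) = 0.01877
Wq = Lq/λ = 0.01877/50.68 = 0.0003703 hr
W = Wq + 1/μ = 0.0003703 + 0.02455 = 0.02492 hr

Final: 0.02492 hr


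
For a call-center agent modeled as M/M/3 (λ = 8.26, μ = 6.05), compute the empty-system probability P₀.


a = λ/μ = 8.26/6.05 = 1.3653; ρ = a/c = 0.4551
Σ_{k=0}^{2} a^k/k! (terms k=0..2) = 1.00000 + 1.36529 + 0.93201 = 3.29730
Tail: a^3/(3!(1−ρ)) = 2.54492/(6·0.5449) = 0.77840
P₀ = 1/(3.29730 + 0.77840) = 1/4.07570 = 0.245357

Final: 0.245357


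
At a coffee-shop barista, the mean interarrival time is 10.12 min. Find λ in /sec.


λ = 1/(interarrival time) in consistent units.
1 second = 0.0166667 min, so λ = 0.0166667/10.12 = 0.001647 per second

Final: 0.001647 /sec


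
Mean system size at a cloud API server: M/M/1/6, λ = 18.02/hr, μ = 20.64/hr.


ρ = 18.02/20.64 = 0.8731
L = ρ[1 − (K+1)ρ^K + Kρ^(K+1)] / [(1−ρ)(1−ρ^(K+1))]
Numerator: 0.8731·(1 − 7·0.442864 + 6·0.386648) = 0.191932
Denominator: (0.1269)·(0.613352) = 0.077858
L = 0.191932/0.077858 = 2.4652

Final: 2.4652


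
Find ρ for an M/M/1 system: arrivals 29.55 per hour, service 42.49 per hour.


ρ = λ/μ = 29.55/42.49 = 0.6955

Final: 0.6955


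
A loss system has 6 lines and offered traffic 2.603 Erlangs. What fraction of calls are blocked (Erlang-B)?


B(c,a) = (a^c/c!) / Σ_{k=0}^{c} a^k/k!
a^6/6! = 0.432029
Σ terms (k=0..6): 1.00000 + 2.60300 + 3.38780 + 2.93949 + 1.91287 + 0.99584 + 0.43203 = 13.271028
B = 0.432029/13.271028 = 0.032554

Final: 0.032554


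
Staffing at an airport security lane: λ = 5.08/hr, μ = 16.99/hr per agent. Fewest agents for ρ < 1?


Stability requires cμ > λ ⇔ c > λ/μ.
λ/μ = 5.08/16.99 = 0.2990
Minimum integer c = ⌊0.2990⌋ + 1 = 1
Check: 1·16.99 = 16.99 > 5.08, while 0·16.99 = 0.00 ≤ 5.08

Final: 1 servers


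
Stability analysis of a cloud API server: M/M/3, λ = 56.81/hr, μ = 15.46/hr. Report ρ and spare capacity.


Total capacity cμ = 3·15.46 = 46.38/hr
ρ = λ/(cμ) = 56.81/46.38 = 1.2249
Stable ⇔ ρ < 1: NO
Spare capacity = cμ − λ = 46.38 − 56.81 = -10.43/hr

Final: ρ = 1.2249; unstable; margin = -10.43/hr


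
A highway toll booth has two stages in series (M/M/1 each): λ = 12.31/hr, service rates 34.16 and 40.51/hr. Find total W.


Each node sees arrival rate λ = 12.31/hr (tandem ⇒ throughput preserved).
W₁ = 1/(μ₁−λ) = 1/(34.16−12.31) = 0.04577 hr
W₂ = 1/(μ₂−λ) = 1/(40.51−12.31) = 0.03546 hr
W_total = W₁ + W₂ = 0.04577 + 0.03546 = 0.08123 hr

Final: 0.08123 hr


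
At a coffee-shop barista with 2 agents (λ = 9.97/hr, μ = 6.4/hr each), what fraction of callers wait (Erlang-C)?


a = λ/μ = 1.5578; ρ = a/2 = 0.7789
P₀ = 0.124286 (from M/M/c formula)
C(c,a) = [a^c/(c!(1−ρ))]·P₀ = [2.42678/(2·0.2211)]·0.124286
= 5.48812·0.124286 = 0.682099

Final: 0.682099


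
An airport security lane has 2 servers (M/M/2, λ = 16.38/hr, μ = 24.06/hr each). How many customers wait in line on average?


a = λ/μ = 0.6808; ρ = a/2 = 0.3404
P₀ = 0.492093
Lq = P₀·a^c·ρ / (c!·(1−ρ)²) = 0.492093·0.46349·0.3404/(2·0.43507)
= 0.08922

Final: 0.08922


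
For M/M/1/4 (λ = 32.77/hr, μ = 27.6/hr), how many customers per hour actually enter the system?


ρ = 1.1873; P_K = (1−ρ)ρ^4/(1−ρ^5) = 0.273806
λ_eff = λ(1 − P_K) = 32.77·(1 − 0.273806) = 32.77·0.726194 = 23.7974 /hr

Final: 23.7974 /hr


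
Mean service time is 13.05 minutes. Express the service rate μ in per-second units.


μ = 1/(service time) in consistent units.
1 second = 0.0166667 min, so μ = 0.0166667/13.05 = 0.001277 per second

Final: 0.001277 /sec


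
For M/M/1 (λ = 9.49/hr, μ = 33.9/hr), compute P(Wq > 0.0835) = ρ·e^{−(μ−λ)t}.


ρ = 9.49/33.9 = 0.2799
P(Wq > t) = ρ·e^{−(μ−λ)t} = 0.2799·e^{−2.0382}
= 0.2799·0.130258 = 0.036465

Final: 0.036465


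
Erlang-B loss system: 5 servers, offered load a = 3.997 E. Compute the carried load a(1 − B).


B(5,3.997) = 0.198799 (Erlang-B)
Carried load = a(1 − B) = 3.997·(1 − 0.198799) = 3.997·0.801201 = 3.2024 E

Final: 3.2024 Erlangs


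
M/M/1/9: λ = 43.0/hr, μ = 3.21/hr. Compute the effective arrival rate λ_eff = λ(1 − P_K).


ρ = 13.3956; P_K = (1−ρ)ρ^9/(1−ρ^10) = 0.925349
λ_eff = λ(1 − P_K) = 43.0·(1 − 0.925349) = 43.0·0.074651 = 3.2100 /hr

Final: 3.2100 /hr


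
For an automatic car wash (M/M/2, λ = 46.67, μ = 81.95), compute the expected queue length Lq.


a = λ/μ = 0.5695; ρ = a/2 = 0.2847
P₀ = 0.556727
Lq = P₀·a^c·ρ / (c!·(1−ρ)²) = 0.556727·0.32432·0.2847/(2·0.51159)
= 0.05025

Final: 0.05025


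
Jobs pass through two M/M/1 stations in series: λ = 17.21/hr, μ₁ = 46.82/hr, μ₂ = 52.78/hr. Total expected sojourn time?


Each node sees arrival rate λ = 17.21/hr (tandem ⇒ throughput preserved).
W₁ = 1/(μ₁−λ) = 1/(46.82−17.21) = 0.03377 hr
W₂ = 1/(μ₂−λ) = 1/(52.78−17.21) = 0.02811 hr
W_total = W₁ + W₂ = 0.03377 + 0.02811 = 0.06189 hr

Final: 0.06189 hr


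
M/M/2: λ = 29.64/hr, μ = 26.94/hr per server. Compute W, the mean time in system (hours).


a = 1.1002; ρ = 0.5501; P₀ = 0.290230
Lq = P₀·a^c·ρ/(c!(1−ρ)²) = 0.47743
Wq = Lq/λ = 0.47743/29.64 = 0.01611 hr
W = Wq + 1/μ = 0.01611 + 0.03712 = 0.05323 hr

Final: 0.05323 hr


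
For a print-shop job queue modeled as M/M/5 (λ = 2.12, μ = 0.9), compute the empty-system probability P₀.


a = λ/μ = 2.12/0.9 = 2.3556; ρ = a/c = 0.4711
Σ_{k=0}^{4} a^k/k! (terms k=0..4) = 1.00000 + 2.35556 + 2.77432 + 2.17836 + 1.28281 = 9.59104
Tail: a^5/(5!(1−ρ)) = 72.52150/(120·0.5289) = 1.14267
P₀ = 1/(9.59104 + 1.14267) = 1/10.73371 = 0.093164

Final: 0.093164


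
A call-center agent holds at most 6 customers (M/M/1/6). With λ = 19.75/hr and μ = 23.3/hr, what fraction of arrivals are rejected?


ρ = λ/μ = 19.75/23.3 = 0.8476
P_K = (1−ρ)ρ^K/(1−ρ^(K+1)) = (0.1524·0.370909)/(1 − 0.314397)
= 0.056512/0.685603 = 0.082426

Final: 0.082426


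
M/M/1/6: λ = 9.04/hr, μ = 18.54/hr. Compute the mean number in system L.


ρ = 9.04/18.54 = 0.4876
L = ρ[1 − (K+1)ρ^K + Kρ^(K+1)] / [(1−ρ)(1−ρ^(K+1))]
Numerator: 0.4876·(1 − 7·0.013439 + 6·0.006553) = 0.460896
Denominator: (0.5124)·(0.993447) = 0.509048
L = 0.460896/0.509048 = 0.9054

Final: 0.9054


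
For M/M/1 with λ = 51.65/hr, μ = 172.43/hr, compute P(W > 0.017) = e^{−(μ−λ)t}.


W ~ Exponential(μ−λ) for M/M/1.
μ − λ = 172.43 − 51.65 = 120.7800
P(W > t) = e^{−(μ−λ)t} = e^{−2.0533} = 0.128316

Final: 0.128316


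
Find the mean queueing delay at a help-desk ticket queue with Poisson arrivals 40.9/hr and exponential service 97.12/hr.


ρ = 40.9/97.12 = 0.4211
Wq = ρ/(μ−λ) = 0.4211/(97.12 − 40.9) = 0.4211/56.22 = 0.007491 hr

Final: 0.007491 hr


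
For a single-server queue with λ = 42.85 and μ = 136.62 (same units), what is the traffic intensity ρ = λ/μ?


ρ = λ/μ = 42.85/136.62 = 0.3136

Final: 0.3136


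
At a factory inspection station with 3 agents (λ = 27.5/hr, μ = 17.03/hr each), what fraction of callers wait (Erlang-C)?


a = λ/μ = 1.6148; ρ = a/3 = 0.5383
P₀ = 0.183875 (from M/M/c formula)
C(c,a) = [a^c/(c!(1−ρ))]·P₀ = [4.21070/(6·0.4617)]·0.183875
= 1.51989·0.183875 = 0.279469

Final: 0.279469


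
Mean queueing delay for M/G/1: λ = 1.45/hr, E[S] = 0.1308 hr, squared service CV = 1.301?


ρ = λ·E[S] = 1.45·0.1308 = 0.1897
E[S²] = E[S]²(1+C_s²) = 0.1308²·(1+1.301) = 0.039367
Wq = λ·E[S²]/(2(1−ρ)) = 1.45·0.039367/(2·0.8103) = 0.03522 hr

Final: 0.03522 hr


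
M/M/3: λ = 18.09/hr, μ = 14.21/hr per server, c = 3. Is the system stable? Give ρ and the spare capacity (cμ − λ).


Total capacity cμ = 3·14.21 = 42.63/hr
ρ = λ/(cμ) = 18.09/42.63 = 0.4243
Stable ⇔ ρ < 1: YES
Spare capacity = cμ − λ = 42.63 − 18.09 = 24.54/hr

Final: ρ = 0.4243; stable; margin = 24.54/hr


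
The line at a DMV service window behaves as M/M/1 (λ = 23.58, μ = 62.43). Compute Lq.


ρ = 23.58/62.43 = 0.3777
Lq = ρ²/(1−ρ) = 0.1427/0.6223 = 0.2292

Final: 0.2292


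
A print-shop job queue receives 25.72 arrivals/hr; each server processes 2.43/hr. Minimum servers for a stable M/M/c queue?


Stability requires cμ > λ ⇔ c > λ/μ.
λ/μ = 25.72/2.43 = 10.5844
Minimum integer c = ⌊10.5844⌋ + 1 = 11
Check: 11·2.43 = 26.73 > 25.72, while 10·2.43 = 24.30 ≤ 25.72

Final: 11 servers


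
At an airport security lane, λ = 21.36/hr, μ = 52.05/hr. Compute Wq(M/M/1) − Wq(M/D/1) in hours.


ρ = 21.36/52.05 = 0.4104
Wq(M/M/1) = ρ/(μ−λ) = 0.4104/30.69 = 0.01337 hr
Wq(M/D/1) = ρ/(2(μ−λ)) = 0.006686 hr
Savings = 0.01337 − 0.006686 = 0.006686 hr

Final: 0.006686 hr


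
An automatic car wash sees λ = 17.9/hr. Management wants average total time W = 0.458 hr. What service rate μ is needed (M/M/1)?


W = 1/(μ−λ) ⇒ μ − λ = 1/W = 1/0.458 = 2.1834
μ = λ + 1/W = 17.9 + 2.1834 = 20.0834 per hr

Final: 20.0834 /hr


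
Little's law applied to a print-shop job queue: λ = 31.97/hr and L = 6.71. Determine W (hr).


W = L/λ = 6.71/31.97 = 0.2099 hr

Final: 0.2099 hr


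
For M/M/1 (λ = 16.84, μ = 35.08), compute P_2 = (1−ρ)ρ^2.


ρ = 16.84/35.08 = 0.4800
P_n = (1−ρ)·ρ^n = (1 − 0.4800)·0.4800^2 = 0.5200·0.230444 = 0.119820

Final: 0.119820


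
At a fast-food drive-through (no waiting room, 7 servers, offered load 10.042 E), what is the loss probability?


B(c,a) = (a^c/c!) / Σ_{k=0}^{c} a^k/k!
a^7/7! = 2043.200484
Σ terms (k=0..7): 1.00000 + 10.04200 + 50.42088 + 168.77550 + 423.71089 + 850.98095 + 1424.25845 + 2043.20048 = 4972.389161
B = 2043.200484/4972.389161 = 0.410909

Final: 0.410909


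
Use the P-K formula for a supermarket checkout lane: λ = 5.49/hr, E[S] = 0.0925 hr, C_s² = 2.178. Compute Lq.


ρ = λ·E[S] = 5.49·0.0925 = 0.5078
Lq = ρ²(1+C_s²)/(2(1−ρ)) = 0.2579·(1+2.178)/(2·0.4922)
= 0.2579·3.1780/0.9844 = 0.83259

Final: 0.83259


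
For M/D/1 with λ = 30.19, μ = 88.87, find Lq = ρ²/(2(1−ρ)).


ρ = 30.19/88.87 = 0.3397
M/D/1: Lq = ρ²/(2(1−ρ)) = 0.1154/(2·0.6603) = 0.08739

Final: 0.08739


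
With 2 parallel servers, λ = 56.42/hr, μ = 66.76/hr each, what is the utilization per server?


ρ = λ/(cμ) = 56.42/(2·66.76) = 56.42/133.52 = 0.4226

Final: 0.4226


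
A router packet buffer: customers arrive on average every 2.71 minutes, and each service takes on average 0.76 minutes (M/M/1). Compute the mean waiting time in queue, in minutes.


λ = 60/2.71 = 22.1402 /hr
μ = 60/0.76 = 78.9474 /hr
ρ = λ/μ = 22.1402/78.9474 = 0.2804
Wq = ρ/(μ−λ) = 0.2804/(78.9474−22.1402) = 0.004937 hr
In minutes: 0.004937·60 = 0.2962 min

Final: 0.2962 min


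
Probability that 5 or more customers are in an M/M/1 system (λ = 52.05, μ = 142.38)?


ρ = 52.05/142.38 = 0.3656
P(N ≥ n) = ρ^n = 0.3656^5 = 0.006529

Final: 0.006529


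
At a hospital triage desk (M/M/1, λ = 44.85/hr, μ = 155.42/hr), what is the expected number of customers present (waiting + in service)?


ρ = λ/μ = 44.85/155.42 = 0.2886
L = ρ/(1−ρ) = 0.2886/(1 − 0.2886) = 0.2886/0.7114 = 0.4056

Final: 0.4056


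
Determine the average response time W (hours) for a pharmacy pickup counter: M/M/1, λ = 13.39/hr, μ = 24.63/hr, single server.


W = 1/(μ−λ) = 1/(24.63 − 13.39) = 1/11.24 = 0.08897 hr

Final: 0.08897 hr


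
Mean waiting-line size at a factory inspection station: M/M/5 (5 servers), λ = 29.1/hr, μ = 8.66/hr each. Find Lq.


a = λ/μ = 3.3603; ρ = a/5 = 0.6721
P₀ = 0.030742
Lq = P₀·a^c·ρ / (c!·(1−ρ)²) = 0.030742·428.42567·0.6721/(120·0.10755)
= 0.68585

Final: 0.68585


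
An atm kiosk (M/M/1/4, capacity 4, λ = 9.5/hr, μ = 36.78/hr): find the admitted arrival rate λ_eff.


ρ = 0.2583; P_K = (1−ρ)ρ^4/(1−ρ^5) = 0.003305
λ_eff = λ(1 − P_K) = 9.5·(1 − 0.003305) = 9.5·0.996695 = 9.4686 /hr

Final: 9.4686 /hr


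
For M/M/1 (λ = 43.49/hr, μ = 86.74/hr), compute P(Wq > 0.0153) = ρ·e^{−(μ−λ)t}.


ρ = 43.49/86.74 = 0.5014
P(Wq > t) = ρ·e^{−(μ−λ)t} = 0.5014·e^{−0.6617}
= 0.5014·0.515961 = 0.258694

Final: 0.258694


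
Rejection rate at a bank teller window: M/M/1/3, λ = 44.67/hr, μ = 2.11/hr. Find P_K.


ρ = λ/μ = 44.67/2.11 = 21.1706
P_K = (1−ρ)ρ^K/(1−ρ^(K+1)) = (-20.1706·9488.564006)/(1 − 200878.746045)
= -191390.182039/-200877.746045 = 0.952769

Final: 0.952769


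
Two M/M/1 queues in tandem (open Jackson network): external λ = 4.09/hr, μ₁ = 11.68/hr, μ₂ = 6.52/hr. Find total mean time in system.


Each node sees arrival rate λ = 4.09/hr (tandem ⇒ throughput preserved).
W₁ = 1/(μ₁−λ) = 1/(11.68−4.09) = 0.13175 hr
W₂ = 1/(μ₂−λ) = 1/(6.52−4.09) = 0.41152 hr
W_total = W₁ + W₂ = 0.13175 + 0.41152 = 0.54327 hr

Final: 0.54327 hr


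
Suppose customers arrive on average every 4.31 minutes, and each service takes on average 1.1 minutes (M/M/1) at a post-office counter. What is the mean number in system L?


λ = 60/4.31 = 13.9211 /hr
μ = 60/1.1 = 54.5455 /hr
ρ = λ/μ = 13.9211/54.5455 = 0.2552
L = ρ/(1−ρ) = 0.2552/0.7448 = 0.3427

Final: 0.3427


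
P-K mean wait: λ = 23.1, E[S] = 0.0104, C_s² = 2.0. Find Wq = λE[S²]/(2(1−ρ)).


ρ = λ·E[S] = 23.1·0.0104 = 0.2402
E[S²] = E[S]²(1+C_s²) = 0.0104²·(1+2.0) = 0.0003245
Wq = λ·E[S²]/(2(1−ρ)) = 23.1·0.0003245/(2·0.7598) = 0.004933 hr

Final: 0.004933 hr


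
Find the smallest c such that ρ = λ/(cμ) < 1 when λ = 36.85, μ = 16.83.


Stability requires cμ > λ ⇔ c > λ/μ.
λ/μ = 36.85/16.83 = 2.1895
Minimum integer c = ⌊2.1895⌋ + 1 = 3
Check: 3·16.83 = 50.49 > 36.85, while 2·16.83 = 33.66 ≤ 36.85

Final: 3 servers


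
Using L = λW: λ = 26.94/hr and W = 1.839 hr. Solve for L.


L = λW = 26.94·1.839 = 49.5427

Final: 49.5427


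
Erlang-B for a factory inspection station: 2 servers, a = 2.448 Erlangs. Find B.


B(c,a) = (a^c/c!) / Σ_{k=0}^{c} a^k/k!
a^2/2! = 2.996352
Σ terms (k=0..2): 1.00000 + 2.44800 + 2.99635 = 6.444352
B = 2.996352/6.444352 = 0.464958

Final: 0.464958


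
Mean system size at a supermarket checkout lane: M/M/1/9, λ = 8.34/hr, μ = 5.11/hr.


ρ = 8.34/5.11 = 1.6321
L = ρ[1 − (K+1)ρ^K + Kρ^(K+1)] / [(1−ρ)(1−ρ^(K+1))]
Numerator: 1.6321·(1 − 10·82.168688 + 9·134.107018) = 630.439168
Denominator: (-0.6321)·(-133.107018) = 84.136138
L = 630.439168/84.136138 = 7.4931

Final: 7.4931


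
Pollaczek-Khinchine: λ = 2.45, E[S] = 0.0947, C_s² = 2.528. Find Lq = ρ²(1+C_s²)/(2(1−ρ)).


ρ = λ·E[S] = 2.45·0.0947 = 0.2320
Lq = ρ²(1+C_s²)/(2(1−ρ)) = 0.05383·(1+2.528)/(2·0.7680)
= 0.05383·3.5280/1.5360 = 0.12365

Final: 0.12365


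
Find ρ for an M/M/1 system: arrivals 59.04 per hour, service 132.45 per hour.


ρ = λ/μ = 59.04/132.45 = 0.4458

Final: 0.4458


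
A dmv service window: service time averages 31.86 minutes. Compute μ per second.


μ = 1/(service time) in consistent units.
1 second = 0.0166667 min, so μ = 0.0166667/31.86 = 0.0005231 per second

Final: 0.0005231 /sec


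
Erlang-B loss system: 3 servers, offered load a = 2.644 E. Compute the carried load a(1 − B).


B(3,2.644) = 0.301428 (Erlang-B)
Carried load = a(1 − B) = 2.644·(1 − 0.301428) = 2.644·0.698572 = 1.8470 E

Final: 1.8470 Erlangs


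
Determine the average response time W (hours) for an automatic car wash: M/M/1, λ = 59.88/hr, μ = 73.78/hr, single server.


W = 1/(μ−λ) = 1/(73.78 − 59.88) = 1/13.90 = 0.07194 hr

Final: 0.07194 hr


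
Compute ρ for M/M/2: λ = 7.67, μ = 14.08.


ρ = λ/(cμ) = 7.67/(2·14.08) = 7.67/28.16 = 0.2724

Final: 0.2724


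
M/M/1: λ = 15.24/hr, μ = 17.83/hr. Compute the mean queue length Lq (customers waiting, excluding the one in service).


ρ = 15.24/17.83 = 0.8547
Lq = ρ²/(1−ρ) = 0.7306/0.1453 = 5.0294

Final: 5.0294


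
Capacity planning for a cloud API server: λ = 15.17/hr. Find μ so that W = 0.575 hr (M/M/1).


W = 1/(μ−λ) ⇒ μ − λ = 1/W = 1/0.575 = 1.7391
μ = λ + 1/W = 15.17 + 1.7391 = 16.9091 per hr

Final: 16.9091 /hr


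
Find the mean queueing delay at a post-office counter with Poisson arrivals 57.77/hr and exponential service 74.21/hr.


ρ = 57.77/74.21 = 0.7785
Wq = ρ/(μ−λ) = 0.7785/(74.21 − 57.77) = 0.7785/16.44 = 0.04735 hr

Final: 0.04735 hr


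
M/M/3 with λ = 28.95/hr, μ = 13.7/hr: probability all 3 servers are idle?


a = λ/μ = 28.95/13.7 = 2.1131; ρ = a/c = 0.7044
Σ_{k=0}^{2} a^k/k! (terms k=0..2) = 1.00000 + 2.11314 + 2.23268 = 5.34582
Tail: a^3/(3!(1−ρ)) = 9.43591/(6·0.2956) = 5.31984
P₀ = 1/(5.34582 + 5.31984) = 1/10.66565 = 0.093759

Final: 0.093759


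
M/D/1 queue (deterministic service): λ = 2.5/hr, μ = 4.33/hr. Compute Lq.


ρ = 2.5/4.33 = 0.5774
M/D/1: Lq = ρ²/(2(1−ρ)) = 0.3334/(2·0.4226) = 0.39438

Final: 0.39438


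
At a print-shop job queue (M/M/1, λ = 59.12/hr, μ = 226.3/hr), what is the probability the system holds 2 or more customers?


ρ = 59.12/226.3 = 0.2612
P(N ≥ n) = ρ^n = 0.2612^2 = 0.068250

Final: 0.068250


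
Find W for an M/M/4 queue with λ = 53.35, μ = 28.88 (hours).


a = 1.8473; ρ = 0.4618; P₀ = 0.153709
Lq = P₀·a^c·ρ/(c!(1−ρ)²) = 0.11892
Wq = Lq/λ = 0.11892/53.35 = 0.002229 hr
W = Wq + 1/μ = 0.002229 + 0.03463 = 0.03686 hr

Final: 0.03686 hr


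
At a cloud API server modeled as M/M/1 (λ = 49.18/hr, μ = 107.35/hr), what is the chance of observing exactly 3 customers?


ρ = 49.18/107.35 = 0.4581
P_n = (1−ρ)·ρ^n = (1 − 0.4581)·0.4581^3 = 0.5419·0.096152 = 0.052102

Final: 0.052102


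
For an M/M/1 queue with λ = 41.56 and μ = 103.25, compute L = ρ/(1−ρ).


ρ = λ/μ = 41.56/103.25 = 0.4025
L = ρ/(1−ρ) = 0.4025/(1 − 0.4025) = 0.4025/0.5975 = 0.6737

Final: 0.6737


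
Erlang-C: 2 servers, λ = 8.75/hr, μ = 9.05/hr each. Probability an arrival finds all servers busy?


a = λ/μ = 0.9669; ρ = a/2 = 0.4834
P₀ = 0.348231 (from M/M/c formula)
C(c,a) = [a^c/(c!(1−ρ))]·P₀ = [0.93480/(2·0.5166)]·0.348231
= 0.90481·0.348231 = 0.315082

Final: 0.315082


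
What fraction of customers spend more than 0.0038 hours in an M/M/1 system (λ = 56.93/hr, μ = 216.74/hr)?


W ~ Exponential(μ−λ) for M/M/1.
μ − λ = 216.74 − 56.93 = 159.8100
P(W > t) = e^{−(μ−λ)t} = e^{−0.6073} = 0.544832

Final: 0.544832


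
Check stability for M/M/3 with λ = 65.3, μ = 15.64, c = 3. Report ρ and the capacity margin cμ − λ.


Total capacity cμ = 3·15.64 = 46.92/hr
ρ = λ/(cμ) = 65.3/46.92 = 1.3917
Stable ⇔ ρ < 1: NO
Spare capacity = cμ − λ = 46.92 − 65.3 = -18.38/hr

Final: ρ = 1.3917; unstable; margin = -18.38/hr


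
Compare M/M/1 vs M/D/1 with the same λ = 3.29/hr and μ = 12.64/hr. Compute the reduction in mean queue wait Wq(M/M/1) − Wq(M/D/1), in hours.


ρ = 3.29/12.64 = 0.2603
Wq(M/M/1) = ρ/(μ−λ) = 0.2603/9.35 = 0.02784 hr
Wq(M/D/1) = ρ/(2(μ−λ)) = 0.01392 hr
Savings = 0.02784 − 0.01392 = 0.01392 hr

Final: 0.01392 hr


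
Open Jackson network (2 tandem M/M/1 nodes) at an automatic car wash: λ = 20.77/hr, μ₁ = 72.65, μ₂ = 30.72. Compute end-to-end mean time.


Each node sees arrival rate λ = 20.77/hr (tandem ⇒ throughput preserved).
W₁ = 1/(μ₁−λ) = 1/(72.65−20.77) = 0.01928 hr
W₂ = 1/(μ₂−λ) = 1/(30.72−20.77) = 0.10050 hr
W_total = W₁ + W₂ = 0.01928 + 0.10050 = 0.11978 hr

Final: 0.11978 hr


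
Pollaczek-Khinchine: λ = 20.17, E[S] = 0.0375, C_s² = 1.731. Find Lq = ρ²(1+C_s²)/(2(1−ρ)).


ρ = λ·E[S] = 20.17·0.0375 = 0.7564
Lq = ρ²(1+C_s²)/(2(1−ρ)) = 0.5721·(1+1.731)/(2·0.2436)
= 0.5721·2.7310/0.4872 = 3.20660

Final: 3.20660


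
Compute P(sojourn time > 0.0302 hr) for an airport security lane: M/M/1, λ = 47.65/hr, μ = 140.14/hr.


W ~ Exponential(μ−λ) for M/M/1.
μ − λ = 140.14 − 47.65 = 92.4900
P(W > t) = e^{−(μ−λ)t} = e^{−2.7932} = 0.061225

Final: 0.061225


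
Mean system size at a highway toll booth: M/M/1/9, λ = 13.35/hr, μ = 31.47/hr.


ρ = 13.35/31.47 = 0.4242
L = ρ[1 − (K+1)ρ^K + Kρ^(K+1)] / [(1−ρ)(1−ρ^(K+1))]
Numerator: 0.4242·(1 − 10·0.0004449 + 9·0.0001887) = 0.423047
Denominator: (0.5758)·(0.999811) = 0.575678
L = 0.423047/0.575678 = 0.7349

Final: 0.7349


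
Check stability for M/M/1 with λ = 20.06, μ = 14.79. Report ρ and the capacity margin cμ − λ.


Total capacity cμ = 1·14.79 = 14.79/hr
ρ = λ/(cμ) = 20.06/14.79 = 1.3563
Stable ⇔ ρ < 1: NO
Spare capacity = cμ − λ = 14.79 − 20.06 = -5.27/hr

Final: ρ = 1.3563; unstable; margin = -5.27/hr


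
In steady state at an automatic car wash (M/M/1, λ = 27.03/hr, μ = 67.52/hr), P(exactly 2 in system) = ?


ρ = 27.03/67.52 = 0.4003
P_n = (1−ρ)·ρ^n = (1 − 0.4003)·0.4003^2 = 0.5997·0.160261 = 0.096104

Final: 0.096104


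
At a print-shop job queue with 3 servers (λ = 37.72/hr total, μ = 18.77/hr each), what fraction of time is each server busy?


ρ = λ/(cμ) = 37.72/(3·18.77) = 37.72/56.31 = 0.6699

Final: 0.6699


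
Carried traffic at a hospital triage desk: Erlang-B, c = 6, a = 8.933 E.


B(6,8.933) = 0.437338 (Erlang-B)
Carried load = a(1 − B) = 8.933·(1 − 0.437338) = 8.933·0.562662 = 5.0263 E

Final: 5.0263 Erlangs


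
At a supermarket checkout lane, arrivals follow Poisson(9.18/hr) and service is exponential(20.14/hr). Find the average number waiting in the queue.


ρ = 9.18/20.14 = 0.4558
Lq = ρ²/(1−ρ) = 0.2078/0.5442 = 0.3818

Final: 0.3818


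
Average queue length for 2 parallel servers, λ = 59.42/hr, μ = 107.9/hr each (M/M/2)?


a = λ/μ = 0.5507; ρ = a/2 = 0.2753
P₀ = 0.568200
Lq = P₀·a^c·ρ / (c!·(1−ρ)²) = 0.568200·0.30327·0.2753/(2·0.52512)
= 0.04518

Final: 0.04518


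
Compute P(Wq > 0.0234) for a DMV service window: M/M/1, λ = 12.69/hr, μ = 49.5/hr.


ρ = 12.69/49.5 = 0.2564
P(Wq > t) = ρ·e^{−(μ−λ)t} = 0.2564·e^{−0.8614}
= 0.2564·0.422590 = 0.108337

Final: 0.108337


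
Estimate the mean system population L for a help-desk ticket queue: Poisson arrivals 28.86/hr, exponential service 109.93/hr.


ρ = λ/μ = 28.86/109.93 = 0.2625
L = ρ/(1−ρ) = 0.2625/(1 − 0.2625) = 0.2625/0.7375 = 0.3560

Final: 0.3560


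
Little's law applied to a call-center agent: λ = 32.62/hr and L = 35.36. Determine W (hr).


W = L/λ = 35.36/32.62 = 1.0840 hr

Final: 1.0840 hr


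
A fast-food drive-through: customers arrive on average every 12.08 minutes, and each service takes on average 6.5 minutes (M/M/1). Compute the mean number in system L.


λ = 60/12.08 = 4.9669 /hr
μ = 60/6.5 = 9.2308 /hr
ρ = λ/μ = 4.9669/9.2308 = 0.5381
L = ρ/(1−ρ) = 0.5381/0.4619 = 1.1649

Final: 1.1649


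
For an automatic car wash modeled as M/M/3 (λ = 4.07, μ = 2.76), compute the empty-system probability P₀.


a = λ/μ = 4.07/2.76 = 1.4746; ρ = a/c = 0.4915
Σ_{k=0}^{2} a^k/k! (terms k=0..2) = 1.00000 + 1.47464 + 1.08728 = 3.56192
Tail: a^3/(3!(1−ρ)) = 3.20668/(6·0.5085) = 1.05112
P₀ = 1/(3.56192 + 1.05112) = 1/4.61304 = 0.216777

Final: 0.216777


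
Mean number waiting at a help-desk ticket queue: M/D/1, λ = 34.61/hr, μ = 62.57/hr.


ρ = 34.61/62.57 = 0.5531
M/D/1: Lq = ρ²/(2(1−ρ)) = 0.3060/(2·0.4469) = 0.34235

Final: 0.34235


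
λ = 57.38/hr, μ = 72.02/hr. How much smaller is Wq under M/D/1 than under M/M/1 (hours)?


ρ = 57.38/72.02 = 0.7967
Wq(M/M/1) = ρ/(μ−λ) = 0.7967/14.64 = 0.05442 hr
Wq(M/D/1) = ρ/(2(μ−λ)) = 0.02721 hr
Savings = 0.05442 − 0.02721 = 0.02721 hr

Final: 0.02721 hr


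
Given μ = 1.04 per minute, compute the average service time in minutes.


Mean service time = 1/μ = 1/1.04 minute = 0.96154 minute
In minutes: 0.96154 × 1 = 0.9615 min

Final: 0.9615 min


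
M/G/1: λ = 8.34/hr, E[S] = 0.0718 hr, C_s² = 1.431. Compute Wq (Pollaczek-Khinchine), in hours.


ρ = λ·E[S] = 8.34·0.0718 = 0.5988
E[S²] = E[S]²(1+C_s²) = 0.0718²·(1+1.431) = 0.012532
Wq = λ·E[S²]/(2(1−ρ)) = 8.34·0.012532/(2·0.4012) = 0.13026 hr

Final: 0.13026 hr


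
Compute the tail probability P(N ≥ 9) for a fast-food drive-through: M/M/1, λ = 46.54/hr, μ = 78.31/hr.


ρ = 46.54/78.31 = 0.5943
P(N ≥ n) = ρ^n = 0.5943^9 = 0.009249

Final: 0.009249


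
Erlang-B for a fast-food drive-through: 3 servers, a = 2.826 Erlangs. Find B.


B(c,a) = (a^c/c!) / Σ_{k=0}^{c} a^k/k!
a^3/3! = 3.761536
Σ terms (k=0..3): 1.00000 + 2.82600 + 3.99314 + 3.76154 = 11.580674
B = 3.761536/11.580674 = 0.324811

Final: 0.324811


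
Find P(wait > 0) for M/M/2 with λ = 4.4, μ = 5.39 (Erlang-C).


a = λ/μ = 0.8163; ρ = a/2 = 0.4082
P₀ = 0.420290 (from M/M/c formula)
C(c,a) = [a^c/(c!(1−ρ))]·P₀ = [0.66639/(2·0.5918)]·0.420290
= 0.56298·0.420290 = 0.236616

Final: 0.236616


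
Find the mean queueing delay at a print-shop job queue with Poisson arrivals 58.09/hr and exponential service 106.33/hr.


ρ = 58.09/106.33 = 0.5463
Wq = ρ/(μ−λ) = 0.5463/(106.33 − 58.09) = 0.5463/48.24 = 0.01133 hr

Final: 0.01133 hr


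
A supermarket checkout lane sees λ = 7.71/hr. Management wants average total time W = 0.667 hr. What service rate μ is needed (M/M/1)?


W = 1/(μ−λ) ⇒ μ − λ = 1/W = 1/0.667 = 1.4993
μ = λ + 1/W = 7.71 + 1.4993 = 9.2093 per hr

Final: 9.2093 /hr


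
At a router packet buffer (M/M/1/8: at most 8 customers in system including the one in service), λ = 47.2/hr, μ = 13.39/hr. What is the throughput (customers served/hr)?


ρ = 3.5250; P_K = (1−ρ)ρ^8/(1−ρ^9) = 0.716322
λ_eff = λ(1 − P_K) = 47.2·(1 − 0.716322) = 47.2·0.283678 = 13.3896 /hr

Final: 13.3896 /hr


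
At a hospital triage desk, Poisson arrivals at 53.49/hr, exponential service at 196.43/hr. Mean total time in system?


W = 1/(μ−λ) = 1/(196.43 − 53.49) = 1/142.94 = 0.006996 hr

Final: 0.006996 hr


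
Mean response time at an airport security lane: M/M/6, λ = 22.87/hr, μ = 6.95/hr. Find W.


a = 3.2906; ρ = 0.5484; P₀ = 0.036167
Lq = P₀·a^c·ρ/(c!(1−ρ)²) = 0.17154
Wq = Lq/λ = 0.17154/22.87 = 0.007501 hr
W = Wq + 1/μ = 0.007501 + 0.14388 = 0.15139 hr

Final: 0.15139 hr


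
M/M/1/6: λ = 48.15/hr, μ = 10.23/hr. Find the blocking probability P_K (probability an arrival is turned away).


ρ = λ/μ = 48.15/10.23 = 4.7067
P_K = (1−ρ)ρ^K/(1−ρ^(K+1)) = (-3.7067·10872.363064)/(1 − 51173.439055)
= -40301.075991/-51172.439055 = 0.787554

Final: 0.787554


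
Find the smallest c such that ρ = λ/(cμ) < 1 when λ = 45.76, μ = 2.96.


Stability requires cμ > λ ⇔ c > λ/μ.
λ/μ = 45.76/2.96 = 15.4595
Minimum integer c = ⌊15.4595⌋ + 1 = 16
Check: 16·2.96 = 47.36 > 45.76, while 15·2.96 = 44.40 ≤ 45.76

Final: 16 servers


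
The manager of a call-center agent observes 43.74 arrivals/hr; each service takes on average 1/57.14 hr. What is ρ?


ρ = λ/μ = 43.74/57.14 = 0.7655

Final: 0.7655


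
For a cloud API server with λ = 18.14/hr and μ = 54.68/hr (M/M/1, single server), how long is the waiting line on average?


ρ = 18.14/54.68 = 0.3317
Lq = ρ²/(1−ρ) = 0.1101/0.6683 = 0.1647

Final: 0.1647


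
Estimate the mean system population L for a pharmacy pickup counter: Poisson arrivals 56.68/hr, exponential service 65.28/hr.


ρ = λ/μ = 56.68/65.28 = 0.8683
L = ρ/(1−ρ) = 0.8683/(1 − 0.8683) = 0.8683/0.1317 = 6.5907

Final: 6.5907


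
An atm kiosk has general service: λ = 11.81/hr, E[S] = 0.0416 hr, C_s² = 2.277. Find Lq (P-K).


ρ = λ·E[S] = 11.81·0.0416 = 0.4913
Lq = ρ²(1+C_s²)/(2(1−ρ)) = 0.2414·(1+2.277)/(2·0.5087)
= 0.2414·3.2770/1.0174 = 0.77744

Final: 0.77744


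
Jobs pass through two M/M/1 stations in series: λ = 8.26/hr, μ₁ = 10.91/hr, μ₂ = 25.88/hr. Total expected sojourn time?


Each node sees arrival rate λ = 8.26/hr (tandem ⇒ throughput preserved).
W₁ = 1/(μ₁−λ) = 1/(10.91−8.26) = 0.37736 hr
W₂ = 1/(μ₂−λ) = 1/(25.88−8.26) = 0.05675 hr
W_total = W₁ + W₂ = 0.37736 + 0.05675 = 0.43411 hr

Final: 0.43411 hr


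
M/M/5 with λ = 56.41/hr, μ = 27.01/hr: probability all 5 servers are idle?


a = λ/μ = 56.41/27.01 = 2.0885; ρ = a/c = 0.4177
Σ_{k=0}^{4} a^k/k! (terms k=0..4) = 1.00000 + 2.08849 + 2.18089 + 1.51825 + 0.79271 = 7.58033
Tail: a^5/(5!(1−ρ)) = 39.73357/(120·0.5823) = 0.56863
P₀ = 1/(7.58033 + 0.56863) = 1/8.14896 = 0.122715

Final: 0.122715


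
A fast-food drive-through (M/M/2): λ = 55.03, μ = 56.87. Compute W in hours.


a = 0.9676; ρ = 0.4838; P₀ = 0.347870
Lq = P₀·a^c·ρ/(c!(1−ρ)²) = 0.29574
Wq = Lq/λ = 0.29574/55.03 = 0.005374 hr
W = Wq + 1/μ = 0.005374 + 0.01758 = 0.02296 hr

Final: 0.02296 hr


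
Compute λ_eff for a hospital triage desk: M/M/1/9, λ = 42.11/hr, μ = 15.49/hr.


ρ = 2.7185; P_K = (1−ρ)ρ^9/(1−ρ^10) = 0.632183
λ_eff = λ(1 − P_K) = 42.11·(1 − 0.632183) = 42.11·0.367817 = 15.4888 /hr

Final: 15.4888 /hr


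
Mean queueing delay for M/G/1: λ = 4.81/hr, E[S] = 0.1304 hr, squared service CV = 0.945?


ρ = λ·E[S] = 4.81·0.1304 = 0.6272
E[S²] = E[S]²(1+C_s²) = 0.1304²·(1+0.945) = 0.033073
Wq = λ·E[S²]/(2(1−ρ)) = 4.81·0.033073/(2·0.3728) = 0.21337 hr

Final: 0.21337 hr
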